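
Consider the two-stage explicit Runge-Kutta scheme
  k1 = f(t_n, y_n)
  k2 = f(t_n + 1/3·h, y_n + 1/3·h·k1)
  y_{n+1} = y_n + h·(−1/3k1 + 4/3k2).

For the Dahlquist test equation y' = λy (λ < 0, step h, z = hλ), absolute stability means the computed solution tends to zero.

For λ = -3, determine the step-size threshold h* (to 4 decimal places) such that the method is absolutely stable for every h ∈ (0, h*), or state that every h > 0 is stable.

(-2.2500,0); λ=-3 ⇒ h* = (9/4)/3 = 0.7500.

Test eqn y'=λy, z=hλ:
  k1=λy_n ⇒ h·k1=z·y_n;  k2=λ(1+1/3z)y_n ⇒ h·k2=z(1+1/3z)y_n
  y_{n+1}/y_n = 1 − 1/3z + 4/3z(1+1/3z) = 1 + z + 4/9z²
  ⇒ R(z) = 1 + z + 4/9z².

Find x<0 with |R(x)|<1.
x=-0.34: |R|=0.7114
R=1: x+4/9x²=0 ⇒ x=−9/4=-2.2500; min R=1−1/(4·4/9)=0.4375>−1
Confirm numerically:
  x=-2.176: |R|=0.92843 <1
  x=-1.348: |R|=0.45960 <1
  x=-0.918: |R|=0.45654 <1
  x=-2.701: |R|=1.54140 >1
  x=-2.674: |R|=1.50390 >1
  x=-2.347: |R|=1.10118 >1
Interval (-2.2500, 0).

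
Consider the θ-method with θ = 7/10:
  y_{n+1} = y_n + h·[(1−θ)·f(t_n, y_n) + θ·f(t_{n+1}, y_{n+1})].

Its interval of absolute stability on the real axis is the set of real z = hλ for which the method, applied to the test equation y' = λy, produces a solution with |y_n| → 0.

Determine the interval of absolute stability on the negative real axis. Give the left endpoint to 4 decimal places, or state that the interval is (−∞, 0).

Test eqn y'=λy, z=hλ:
  y_{n+1} = y_n + z·[3/10·y_n + 7/10·y_{n+1}] ⇒ (1 − 7/10z)y_{n+1} = (1 + 3/10z)y_n
  ⇒ R(z) = (1 + 3/10z)/(1 − 7/10z).

Solve |R(x)|<1 on ℝ⁻.
x=-1.32: |R|=0.3139
x=-2: |R|=0.1667
x=-10: |R|=0.2500
x=-100: |R|=0.4085
θ=7/10≥1/2 ⇒ |1+3/10x|<|1−7/10x| ∀x<0 ⇒ unbounded interval.

unbounded; (−∞, 0).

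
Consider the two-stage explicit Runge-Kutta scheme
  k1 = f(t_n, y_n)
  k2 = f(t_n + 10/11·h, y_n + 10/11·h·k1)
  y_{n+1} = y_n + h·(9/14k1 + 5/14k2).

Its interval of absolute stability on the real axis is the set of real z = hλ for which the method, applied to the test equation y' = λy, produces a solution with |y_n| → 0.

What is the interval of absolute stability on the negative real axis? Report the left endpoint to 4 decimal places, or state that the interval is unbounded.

z∈(-3.0800,0).

With y'=λy (z=hλ):
  k1=λy_n ⇒ h·k1=z·y_n;  k2=λ(1+10/11z)y_n ⇒ h·k2=z(1+10/11z)y_n
  y_{n+1}/y_n = 1 + 9/14z + 5/14z(1+10/11z) = 1 + z + 25/77z²
  so R(z) = 1 + z + 25/77z².

Solve |R(x)|<1 on ℝ⁻.
x=-0.99: |R|=0.3282
R=1: x+25/77x²=0 ⇒ x=−77/25=-3.0800; min R=1−1/(4·25/77)=0.2300>−1
Confirm numerically:
  x=-2.641: |R|=0.62357 <1
  x=-2.308: |R|=0.42150 <1
  x=-2.168: |R|=0.35805 <1
  x=-1.599: |R|=0.23113 <1
  x=-3.236: |R|=1.16390 >1
  x=-3.222: |R|=1.14855 >1
  x=-3.189: |R|=1.11286 >1
Stable set (-3.0800, 0).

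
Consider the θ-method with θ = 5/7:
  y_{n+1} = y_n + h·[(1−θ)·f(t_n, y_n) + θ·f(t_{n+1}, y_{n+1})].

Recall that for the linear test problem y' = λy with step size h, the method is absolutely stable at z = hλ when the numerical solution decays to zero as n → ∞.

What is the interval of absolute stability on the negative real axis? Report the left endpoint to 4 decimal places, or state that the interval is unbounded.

Test eqn y'=λy, z=hλ:
  y_{n+1} = y_n + z·[2/7·y_n + 5/7·y_{n+1}] ⇒ (1 − 5/7z)y_{n+1} = (1 + 2/7z)y_n
  ⇒ R(z) = (1 + 2/7z)/(1 − 5/7z).

Solve |R(x)|<1 on ℝ⁻.
x=-1.1: |R|=0.3840
x=-2: |R|=0.1765
x=-10: |R|=0.2281
x=-100: |R|=0.3807
θ=5/7≥1/2 ⇒ |1+2/7x|<|1−5/7x| ∀x<0 ⇒ stable on all of ℝ⁻.

(−∞, 0) — no finite endpoint.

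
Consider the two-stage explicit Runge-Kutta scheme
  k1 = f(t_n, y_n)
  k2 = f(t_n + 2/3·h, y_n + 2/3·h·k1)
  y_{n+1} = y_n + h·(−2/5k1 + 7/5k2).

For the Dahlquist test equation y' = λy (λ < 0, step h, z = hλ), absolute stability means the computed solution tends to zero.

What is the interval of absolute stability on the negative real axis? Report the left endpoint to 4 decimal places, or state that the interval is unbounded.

(-1.0714, 0).

Set f=λy, z=hλ:
  k1=λy_n ⇒ h·k1=z·y_n;  k2=λ(1+2/3z)y_n ⇒ h·k2=z(1+2/3z)y_n
  y_{n+1}/y_n = 1 − 2/5z + 7/5z(1+2/3z) = 1 + z + 14/15z²
  so R(z) = 1 + z + 14/15z².

Solve |R(x)|<1 on ℝ⁻.
x=-0.77: |R|=0.7834
R=1: x+14/15x²=0 ⇒ x=−15/14=-1.0714; min R=1−1/(4·14/15)=0.7321>−1
Confirm numerically:
  x=-0.956: |R|=0.89701 <1
  x=-0.912: |R|=0.86429 <1
  x=-0.621: |R|=0.73893 <1
  x=-1.509: |R|=1.61628 >1
  x=-1.309: |R|=1.29025 >1
  x=-1.236: |R|=1.18985 >1
So |R|<1 on (-1.0714, 0).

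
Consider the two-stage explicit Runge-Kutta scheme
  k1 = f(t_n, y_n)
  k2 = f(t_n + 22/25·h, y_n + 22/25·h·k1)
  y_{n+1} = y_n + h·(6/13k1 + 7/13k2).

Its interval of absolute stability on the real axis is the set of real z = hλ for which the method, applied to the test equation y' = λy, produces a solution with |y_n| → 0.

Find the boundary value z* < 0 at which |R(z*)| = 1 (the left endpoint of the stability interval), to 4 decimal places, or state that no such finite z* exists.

On y'=λy, z=hλ:
  k1=λy_n ⇒ h·k1=z·y_n;  k2=λ(1+22/25z)y_n ⇒ h·k2=z(1+22/25z)y_n
  y_{n+1}/y_n = 1 + 6/13z + 7/13z(1+22/25z) = 1 + z + 154/325z²
  R(z) = 1 + z + 154/325z².

Solve |R(x)|<1 on ℝ⁻.
x=-0.69: |R|=0.5356
R=1: x+154/325x²=0 ⇒ x=−325/154=-2.1104; min R=1−1/(4·154/325)=0.4724>−1
Confirm numerically:
  x=-1.924: |R|=0.83007 <1
  x=-1.608: |R|=0.61721 <1
  x=-1.035: |R|=0.47260 <1
  x=-2.637: |R|=1.65802 >1
  x=-2.525: |R|=1.49607 >1
Stable set (-2.1104, 0).

z* = -2.1104.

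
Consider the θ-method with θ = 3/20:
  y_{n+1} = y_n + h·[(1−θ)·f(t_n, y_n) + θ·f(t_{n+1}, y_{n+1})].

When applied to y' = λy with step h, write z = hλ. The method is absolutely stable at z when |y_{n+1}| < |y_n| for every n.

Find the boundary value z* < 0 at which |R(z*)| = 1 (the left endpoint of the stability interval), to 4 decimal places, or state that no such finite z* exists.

left endpoint -2.8571.

With y'=λy (z=hλ):
  y_{n+1} = y_n + z·[17/20·y_n + 3/20·y_{n+1}] ⇒ (1 − 3/20z)y_{n+1} = (1 + 17/20z)y_n
  R(z) = (1 + 17/20z)/(1 − 3/20z).

Solve |R(x)|<1 on ℝ⁻.
x=-1.39: |R|=0.1502
R=−1: 1+17/20x = −1+3/20x ⇒ -7/10x=2 ⇒ x=2/(-7/10)=-2.8571
Confirm numerically:
  x=-2.235: |R|=0.67384 <1
  x=-2.147: |R|=0.62399 <1
  x=-1.503: |R|=0.22649 <1
  x=-3.417: |R|=1.25910 >1
  x=-3.164: |R|=1.14567 >1
  x=-2.880: |R|=1.01117 >1
Stable set (-2.8571, 0).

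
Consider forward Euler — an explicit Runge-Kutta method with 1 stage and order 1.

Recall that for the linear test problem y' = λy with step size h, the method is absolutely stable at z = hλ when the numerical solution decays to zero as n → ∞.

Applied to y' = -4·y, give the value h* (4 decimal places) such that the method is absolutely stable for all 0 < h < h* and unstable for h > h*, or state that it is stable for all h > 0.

Test eqn y'=λy, z=hλ:
  order 1, 1-stage ⇒ R(z)=1+z
  (e.g. R(-1.24)=-0.24000, |R|=0.24000)

Find x<0 with |R(x)|<1.
x=-1.24: |R|=0.2400
|R(-1.93)|=0.9300 |R(-1.65)|=0.6500 |R(-0.8)|=0.2000
Bisect:
  x_lo=-2.4425 |R|=1.4425  x_hi=-0.2277 |R|=0.7723
  mid=-1.33512 |R|=0.33512 →hi
  mid=-1.88882 |R|=0.88882 →hi
  mid=-2.16567 |R|=1.16567 →lo
  mid=-2.02724 |R|=1.02724 →lo
  mid=-1.95803 |R|=0.95803 →hi
  mid=-1.99264 |R|=0.99264 →hi
  mid=-2.00994 |R|=1.00994 →lo
  mid=-2.00129 |R|=1.00129 →lo
  ...
  [-2.00007,-1.99994] ⇒ x*=-2.0000
Stable set (-2.0000, 0).

(-2.0000,0); λ=-4 ⇒ h* = 0.5000.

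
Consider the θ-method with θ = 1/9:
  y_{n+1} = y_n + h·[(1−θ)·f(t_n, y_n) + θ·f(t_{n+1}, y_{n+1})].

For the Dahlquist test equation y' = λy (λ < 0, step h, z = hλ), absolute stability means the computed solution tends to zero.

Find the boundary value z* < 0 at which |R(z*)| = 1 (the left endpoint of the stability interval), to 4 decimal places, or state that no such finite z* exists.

On y'=λy, z=hλ:
  y_{n+1} = y_n + z·[8/9·y_n + 1/9·y_{n+1}] ⇒ (1 − 1/9z)y_{n+1} = (1 + 8/9z)y_n
  R(z) = (1 + 8/9z)/(1 − 1/9z).

Solve |R(x)|<1 on ℝ⁻.
x=-0.48: |R|=0.5443
R=−1: 1+8/9x = −1+1/9x ⇒ -7/9x=2 ⇒ x=2/(-7/9)=-2.5714
Confirm numerically:
  x=-2.006: |R|=0.64038 <1
  x=-1.586: |R|=0.34838 <1
  x=-1.424: |R|=0.22947 <1
  x=-1.305: |R|=0.13974 <1
  x=-3.130: |R|=1.32234 >1
  x=-2.836: |R|=1.15647 >1
  x=-2.609: |R|=1.02265 >1
So |R|<1 on (-2.5714, 0).

z* = -2.5714.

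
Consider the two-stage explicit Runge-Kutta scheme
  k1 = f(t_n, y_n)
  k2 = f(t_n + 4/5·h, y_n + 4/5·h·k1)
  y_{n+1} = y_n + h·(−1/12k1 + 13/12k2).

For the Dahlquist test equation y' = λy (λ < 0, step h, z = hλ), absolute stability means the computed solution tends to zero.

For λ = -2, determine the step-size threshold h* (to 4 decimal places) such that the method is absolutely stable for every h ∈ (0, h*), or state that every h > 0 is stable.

(-1.1538,0); λ=-2 ⇒ h* = (15/13)/2 = 0.5769.

On y'=λy, z=hλ:
  k1=λy_n ⇒ h·k1=z·y_n;  k2=λ(1+4/5z)y_n ⇒ h·k2=z(1+4/5z)y_n
  y_{n+1}/y_n = 1 − 1/12z + 13/12z(1+4/5z) = 1 + z + 13/15z²
  Hence R(z) = 1 + z + 13/15z².

Find x<0 with |R(x)|<1.
x=-0.47: |R|=0.7214
R=1: x+13/15x²=0 ⇒ x=−15/13=-1.1538; min R=1−1/(4·13/15)=0.7115>−1
Confirm numerically:
  x=-0.980: |R|=0.85235 <1
  x=-0.797: |R|=0.75351 <1
  x=-0.746: |R|=0.73631 <1
  x=-1.697: |R|=1.79883 >1
  x=-1.648: |R|=1.70578 >1
So |R|<1 on (-1.1538, 0).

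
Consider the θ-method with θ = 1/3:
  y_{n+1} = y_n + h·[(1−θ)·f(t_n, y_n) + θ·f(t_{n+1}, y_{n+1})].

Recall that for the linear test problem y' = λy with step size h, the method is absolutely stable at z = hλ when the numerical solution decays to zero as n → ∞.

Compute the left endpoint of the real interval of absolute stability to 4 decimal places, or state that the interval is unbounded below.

With y'=λy (z=hλ):
  y_{n+1} = y_n + z·[2/3·y_n + 1/3·y_{n+1}] ⇒ (1 − 1/3z)y_{n+1} = (1 + 2/3z)y_n
  so R(z) = (1 + 2/3z)/(1 − 1/3z).

Boundary: |R(x)|=1, x<0.
x=-1.3: |R|=0.0930
R=−1: 1+2/3x = −1+1/3x ⇒ -1/3x=2 ⇒ x=2/(-1/3)=-6.0000
Confirm numerically:
  x=-4.474: |R|=0.79583 <1
  x=-4.141: |R|=0.73967 <1
  x=-3.946: |R|=0.70429 <1
  x=-3.065: |R|=0.51608 <1
  x=-6.578: |R|=1.06035 >1
  x=-6.507: |R|=1.05333 >1
  x=-6.053: |R|=1.00585 >1
So |R|<1 on (-6.0000, 0).

left endpoint -6.0000.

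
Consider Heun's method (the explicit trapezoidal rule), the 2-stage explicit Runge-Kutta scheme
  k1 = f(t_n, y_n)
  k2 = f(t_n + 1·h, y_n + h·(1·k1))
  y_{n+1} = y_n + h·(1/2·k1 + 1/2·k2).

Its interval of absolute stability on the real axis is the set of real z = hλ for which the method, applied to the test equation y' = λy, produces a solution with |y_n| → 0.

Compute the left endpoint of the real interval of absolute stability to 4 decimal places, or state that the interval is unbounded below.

z* = -2.0000.

Test eqn y'=λy, z=hλ:
  order 2, 2-stage ⇒ R(z)=1+z+z^2/2
  (e.g. R(-0.45)=0.65125, |R|=0.65125)

Solve |R(x)|<1 on ℝ⁻.
x=-0.45: |R|=0.6512
|R(-1.91)|=0.9140 |R(-1.39)|=0.5760 |R(-1.36)|=0.5648
Bisect:
  x_lo=-2.5468 |R|=1.6963  x_hi=-0.2973 |R|=0.7469
  mid=-1.42209 |R|=0.58908 →hi
  mid=-1.98446 |R|=0.98458 →hi
  mid=-2.26565 |R|=1.30093 →lo
  mid=-2.12505 |R|=1.13287 →lo
  mid=-2.05476 |R|=1.05626 →lo
  mid=-2.01961 |R|=1.01980 →lo
  mid=-2.00203 |R|=1.00204 →lo
  mid=-1.99325 |R|=0.99327 →hi
  ...
  [-2.00011,-1.99997] ⇒ x*=-2.0000
Stable set (-2.0000, 0).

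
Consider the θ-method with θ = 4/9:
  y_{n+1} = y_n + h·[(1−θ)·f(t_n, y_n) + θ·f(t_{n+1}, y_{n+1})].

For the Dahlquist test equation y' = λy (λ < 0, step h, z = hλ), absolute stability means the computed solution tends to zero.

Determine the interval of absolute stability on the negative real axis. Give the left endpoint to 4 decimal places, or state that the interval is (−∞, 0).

On y'=λy, z=hλ:
  y_{n+1} = y_n + z·[5/9·y_n + 4/9·y_{n+1}] ⇒ (1 − 4/9z)y_{n+1} = (1 + 5/9z)y_n
  R(z) = (1 + 5/9z)/(1 − 4/9z).

Boundary: |R(x)|=1, x<0.
x=-1.53: |R|=0.0893
R=−1: 1+5/9x = −1+4/9x ⇒ -1/9x=2 ⇒ x=2/(-1/9)=-18.0000
Confirm numerically:
  x=-15.925: |R|=0.97146 <1
  x=-12.069: |R|=0.89645 <1
  x=-7.379: |R|=0.72424 <1
  x=-18.402: |R|=1.00487 >1
  x=-18.318: |R|=1.00387 >1
  x=-18.054: |R|=1.00066 >1
So |R|<1 on (-18.0000, 0).

(-18.0000, 0).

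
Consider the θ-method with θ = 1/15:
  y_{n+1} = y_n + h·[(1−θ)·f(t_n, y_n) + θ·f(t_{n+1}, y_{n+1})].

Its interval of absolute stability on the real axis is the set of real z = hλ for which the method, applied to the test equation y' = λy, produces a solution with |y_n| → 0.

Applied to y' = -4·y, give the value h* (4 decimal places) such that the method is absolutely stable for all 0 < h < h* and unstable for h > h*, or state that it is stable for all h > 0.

On y'=λy, z=hλ:
  y_{n+1} = y_n + z·[14/15·y_n + 1/15·y_{n+1}] ⇒ (1 − 1/15z)y_{n+1} = (1 + 14/15z)y_n
  Hence R(z) = (1 + 14/15z)/(1 − 1/15z).

Find x<0 with |R(x)|<1.
x=-0.74: |R|=0.2948
R=−1: 1+14/15x = −1+1/15x ⇒ -13/15x=2 ⇒ x=2/(-13/15)=-2.3077
Confirm numerically:
  x=-1.794: |R|=0.60236 <1
  x=-1.652: |R|=0.48811 <1
  x=-1.454: |R|=0.32551 <1
  x=-1.245: |R|=0.14958 <1
  x=-2.601: |R|=1.21664 >1
  x=-2.571: |R|=1.19481 >1
  x=-2.485: |R|=1.13183 >1
Stable set (-2.3077, 0).

(-2.3077,0); λ=-4 ⇒ h* = (30/13)/4 = 0.5769.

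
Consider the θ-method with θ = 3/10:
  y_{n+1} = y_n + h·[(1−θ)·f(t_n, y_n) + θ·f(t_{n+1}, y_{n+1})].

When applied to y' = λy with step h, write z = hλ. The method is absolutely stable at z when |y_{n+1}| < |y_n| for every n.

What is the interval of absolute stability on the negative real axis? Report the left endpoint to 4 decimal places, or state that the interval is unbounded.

(-5.0000, 0).

On y'=λy, z=hλ:
  y_{n+1} = y_n + z·[7/10·y_n + 3/10·y_{n+1}] ⇒ (1 − 3/10z)y_{n+1} = (1 + 7/10z)y_n
  ⇒ R(z) = (1 + 7/10z)/(1 − 3/10z).

Solve |R(x)|<1 on ℝ⁻.
x=-1.29: |R|=0.0699
R=−1: 1+7/10x = −1+3/10x ⇒ -2/5x=2 ⇒ x=2/(-2/5)=-5.0000
Confirm numerically:
  x=-4.368: |R|=0.89058 <1
  x=-3.737: |R|=0.76182 <1
  x=-3.115: |R|=0.61024 <1
  x=-5.509: |R|=1.07675 >1
  x=-5.359: |R|=1.05507 >1
  x=-5.239: |R|=1.03717 >1
Interval (-5.0000, 0).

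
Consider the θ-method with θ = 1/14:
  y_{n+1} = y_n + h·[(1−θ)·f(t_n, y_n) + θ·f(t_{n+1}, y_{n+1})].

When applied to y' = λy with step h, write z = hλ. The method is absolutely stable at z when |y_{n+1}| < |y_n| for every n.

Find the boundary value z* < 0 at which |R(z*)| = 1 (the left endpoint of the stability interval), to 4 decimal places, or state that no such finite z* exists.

On y'=λy, z=hλ:
  y_{n+1} = y_n + z·[13/14·y_n + 1/14·y_{n+1}] ⇒ (1 − 1/14z)y_{n+1} = (1 + 13/14z)y_n
  so R(z) = (1 + 13/14z)/(1 − 1/14z).

Solve |R(x)|<1 on ℝ⁻.
x=-0.86: |R|=0.1898
R=−1: 1+13/14x = −1+1/14x ⇒ -6/7x=2 ⇒ x=2/(-6/7)=-2.3333
Confirm numerically:
  x=-1.989: |R|=0.74157 <1
  x=-1.237: |R|=0.13658 <1
  x=-1.187: |R|=0.09423 <1
  x=-0.998: |R|=0.06841 <1
  x=-2.574: |R|=1.17425 >1
  x=-2.571: |R|=1.17211 >1
  x=-2.387: |R|=1.03930 >1
Stable set (-2.3333, 0).

z* = -2.3333.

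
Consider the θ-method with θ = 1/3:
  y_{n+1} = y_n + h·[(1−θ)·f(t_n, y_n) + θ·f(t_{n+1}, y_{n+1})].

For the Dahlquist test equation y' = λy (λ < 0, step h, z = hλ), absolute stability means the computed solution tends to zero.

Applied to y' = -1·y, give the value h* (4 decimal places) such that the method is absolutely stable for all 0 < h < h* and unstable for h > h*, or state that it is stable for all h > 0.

(-6.0000,0); λ=-1 ⇒ h* = (6)/1 = 6.0000.

With y'=λy (z=hλ):
  y_{n+1} = y_n + z·[2/3·y_n + 1/3·y_{n+1}] ⇒ (1 − 1/3z)y_{n+1} = (1 + 2/3z)y_n
  so R(z) = (1 + 2/3z)/(1 − 1/3z).

Solve |R(x)|<1 on ℝ⁻.
x=-1.72: |R|=0.0932
R=−1: 1+2/3x = −1+1/3x ⇒ -1/3x=2 ⇒ x=2/(-1/3)=-6.0000
Confirm numerically:
  x=-3.741: |R|=0.66489 <1
  x=-3.414: |R|=0.59682 <1
  x=-3.191: |R|=0.54628 <1
  x=-2.911: |R|=0.47741 <1
  x=-6.472: |R|=1.04983 >1
  x=-6.434: |R|=1.04600 >1
So |R|<1 on (-6.0000, 0).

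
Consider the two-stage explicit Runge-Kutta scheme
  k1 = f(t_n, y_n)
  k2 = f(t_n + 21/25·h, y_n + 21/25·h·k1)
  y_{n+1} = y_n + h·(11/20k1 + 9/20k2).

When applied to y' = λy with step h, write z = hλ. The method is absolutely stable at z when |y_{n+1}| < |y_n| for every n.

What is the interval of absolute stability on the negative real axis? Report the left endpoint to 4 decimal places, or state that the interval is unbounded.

z∈(-2.6455,0).

Test eqn y'=λy, z=hλ:
  k1=λy_n ⇒ h·k1=z·y_n;  k2=λ(1+21/25z)y_n ⇒ h·k2=z(1+21/25z)y_n
  y_{n+1}/y_n = 1 + 11/20z + 9/20z(1+21/25z) = 1 + z + 189/500z²
  R(z) = 1 + z + 189/500z².

Need |R(x)|<1, x<0.
x=-1.42: |R|=0.3422
R=1: x+189/500x²=0 ⇒ x=−500/189=-2.6455; min R=1−1/(4·189/500)=0.3386>−1
Confirm numerically:
  x=-2.621: |R|=0.97572 <1
  x=-2.333: |R|=0.72441 <1
  x=-1.112: |R|=0.35541 <1
  x=-3.046: |R|=1.46113 >1
  x=-2.803: |R|=1.16687 >1
Interval (-2.6455, 0).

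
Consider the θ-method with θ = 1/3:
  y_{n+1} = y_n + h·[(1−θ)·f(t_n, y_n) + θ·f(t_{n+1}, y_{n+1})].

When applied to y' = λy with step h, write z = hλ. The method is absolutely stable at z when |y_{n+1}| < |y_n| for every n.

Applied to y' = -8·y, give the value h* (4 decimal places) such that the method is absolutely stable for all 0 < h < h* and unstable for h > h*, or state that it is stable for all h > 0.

(-6.0000,0); λ=-8 ⇒ h* = (6)/8 = 0.7500.

With y'=λy (z=hλ):
  y_{n+1} = y_n + z·[2/3·y_n + 1/3·y_{n+1}] ⇒ (1 − 1/3z)y_{n+1} = (1 + 2/3z)y_n
  so R(z) = (1 + 2/3z)/(1 − 1/3z).

Solve |R(x)|<1 on ℝ⁻.
x=-0.45: |R|=0.6087
R=−1: 1+2/3x = −1+1/3x ⇒ -1/3x=2 ⇒ x=2/(-1/3)=-6.0000
Confirm numerically:
  x=-3.991: |R|=0.71263 <1
  x=-3.457: |R|=0.60616 <1
  x=-2.807: |R|=0.45015 <1
  x=-2.645: |R|=0.40567 <1
  x=-6.138: |R|=1.01510 >1
  x=-6.087: |R|=1.00957 >1
Interval (-6.0000, 0).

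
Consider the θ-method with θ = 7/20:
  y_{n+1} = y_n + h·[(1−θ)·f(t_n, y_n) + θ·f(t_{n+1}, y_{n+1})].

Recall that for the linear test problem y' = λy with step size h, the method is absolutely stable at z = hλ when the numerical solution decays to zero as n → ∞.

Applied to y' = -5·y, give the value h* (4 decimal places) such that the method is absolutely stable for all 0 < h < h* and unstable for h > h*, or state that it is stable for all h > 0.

Test eqn y'=λy, z=hλ:
  y_{n+1} = y_n + z·[13/20·y_n + 7/20·y_{n+1}] ⇒ (1 − 7/20z)y_{n+1} = (1 + 13/20z)y_n
  so R(z) = (1 + 13/20z)/(1 − 7/20z).

Boundary: |R(x)|=1, x<0.
x=-0.34: |R|=0.6962
R=−1: 1+13/20x = −1+7/20x ⇒ -3/10x=2 ⇒ x=2/(-3/10)=-6.6667
Confirm numerically:
  x=-5.799: |R|=0.91408 <1
  x=-4.852: |R|=0.79824 <1
  x=-3.380: |R|=0.54833 <1
  x=-6.952: |R|=1.02493 >1
  x=-6.845: |R|=1.01575 >1
  x=-6.774: |R|=1.00955 >1
Interval (-6.6667, 0).

(-6.6667,0); λ=-5 ⇒ h* = (20/3)/5 = 1.3333.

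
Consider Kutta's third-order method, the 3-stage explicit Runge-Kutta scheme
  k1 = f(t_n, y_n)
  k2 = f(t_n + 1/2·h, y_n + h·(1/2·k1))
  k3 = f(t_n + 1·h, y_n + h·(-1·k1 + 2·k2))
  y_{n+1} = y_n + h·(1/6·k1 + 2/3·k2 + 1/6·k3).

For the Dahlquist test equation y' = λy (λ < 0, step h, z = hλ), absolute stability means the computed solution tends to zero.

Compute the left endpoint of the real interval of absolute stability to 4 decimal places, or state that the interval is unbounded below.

z* = -2.5127.

Set f=λy, z=hλ:
  order 3, 3-stage ⇒ R(z)=1+z+z^2/2+z^3/6
  (e.g. R(-0.79)=0.43988, |R|=0.43988)

Boundary: |R(x)|=1, x<0.
x=-0.79: |R|=0.4399
|R(-2.02)|=0.3535 |R(-2.01)|=0.3434 |R(-0.86)|=0.4038
Bisect:
  x_lo=-3.0378 |R|=2.0960  x_hi=-0.2649 |R|=0.7671
  mid=-1.65137 |R|=0.03841 →hi
  mid=-2.34460 |R|=0.74413 →hi
  mid=-2.69122 |R|=1.31849 →lo
  mid=-2.51791 |R|=1.00852 →lo
  mid=-2.43126 |R|=0.87095 →hi
  mid=-2.47459 |R|=0.93835 →hi
  mid=-2.49625 |R|=0.97308 →hi
  mid=-2.50708 |R|=0.99071 →hi
  mid=-2.51250 |R|=0.99959 →hi
  mid=-2.51521 |R|=1.00405 →lo
  ...
  [-2.51284,-2.51267] ⇒ x*=-2.5127
Interval (-2.5127, 0).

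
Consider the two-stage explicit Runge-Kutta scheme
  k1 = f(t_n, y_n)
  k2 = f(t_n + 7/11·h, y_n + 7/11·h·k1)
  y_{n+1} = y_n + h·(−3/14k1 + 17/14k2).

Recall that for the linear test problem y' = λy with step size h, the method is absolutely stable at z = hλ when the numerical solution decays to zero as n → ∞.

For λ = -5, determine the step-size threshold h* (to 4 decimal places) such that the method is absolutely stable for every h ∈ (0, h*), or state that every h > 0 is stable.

With y'=λy (z=hλ):
  k1=λy_n ⇒ h·k1=z·y_n;  k2=λ(1+7/11z)y_n ⇒ h·k2=z(1+7/11z)y_n
  y_{n+1}/y_n = 1 − 3/14z + 17/14z(1+7/11z) = 1 + z + 17/22z²
  ⇒ R(z) = 1 + z + 17/22z².

Solve |R(x)|<1 on ℝ⁻.
x=-1.54: |R|=1.2926
R=1: x+17/22x²=0 ⇒ x=−22/17=-1.2941; min R=1−1/(4·17/22)=0.6765>−1
Confirm numerically:
  x=-0.986: |R|=0.76524 <1
  x=-0.821: |R|=0.69985 <1
  x=-0.713: |R|=0.67983 <1
  x=-0.692: |R|=0.67803 <1
  x=-1.886: |R|=1.86259 >1
  x=-1.509: |R|=1.25056 >1
  x=-1.378: |R|=1.08932 >1
So |R|<1 on (-1.2941, 0).

(-1.2941,0); λ=-5 ⇒ h* = (22/17)/5 = 0.2588.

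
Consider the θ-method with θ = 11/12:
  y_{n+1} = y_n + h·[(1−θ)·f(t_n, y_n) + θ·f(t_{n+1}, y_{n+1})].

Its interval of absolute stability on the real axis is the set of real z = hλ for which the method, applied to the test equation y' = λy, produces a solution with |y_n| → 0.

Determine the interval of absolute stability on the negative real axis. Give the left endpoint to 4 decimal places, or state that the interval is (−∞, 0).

interval (−∞, 0).

Test eqn y'=λy, z=hλ:
  y_{n+1} = y_n + z·[1/12·y_n + 11/12·y_{n+1}] ⇒ (1 − 11/12z)y_{n+1} = (1 + 1/12z)y_n
  ⇒ R(z) = (1 + 1/12z)/(1 − 11/12z).

Boundary: |R(x)|=1, x<0.
x=-1.61: |R|=0.3497
x=-2: |R|=0.2941
x=-10: |R|=0.0164
x=-100: |R|=0.0791
θ=11/12≥1/2 ⇒ |1+1/12x|<|1−11/12x| ∀x<0 ⇒ unbounded interval.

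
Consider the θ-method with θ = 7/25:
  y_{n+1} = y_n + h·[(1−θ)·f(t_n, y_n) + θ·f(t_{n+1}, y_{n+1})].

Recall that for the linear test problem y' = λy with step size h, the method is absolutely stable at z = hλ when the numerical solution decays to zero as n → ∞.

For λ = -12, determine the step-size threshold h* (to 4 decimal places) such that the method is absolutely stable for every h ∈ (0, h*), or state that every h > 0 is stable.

(-4.5455,0); λ=-12 ⇒ h* = (50/11)/12 = 0.3788.

Set f=λy, z=hλ:
  y_{n+1} = y_n + z·[18/25·y_n + 7/25·y_{n+1}] ⇒ (1 − 7/25z)y_{n+1} = (1 + 18/25z)y_n
  ⇒ R(z) = (1 + 18/25z)/(1 − 7/25z).

Find x<0 with |R(x)|<1.
x=-0.96: |R|=0.2434
R=−1: 1+18/25x = −1+7/25x ⇒ -11/25x=2 ⇒ x=2/(-11/25)=-4.5455
Confirm numerically:
  x=-4.436: |R|=0.97852 <1
  x=-3.520: |R|=0.77276 <1
  x=-3.040: |R|=0.64218 <1
  x=-5.144: |R|=1.10792 >1
  x=-5.076: |R|=1.09641 >1
  x=-4.644: |R|=1.01885 >1
Stable set (-4.5455, 0).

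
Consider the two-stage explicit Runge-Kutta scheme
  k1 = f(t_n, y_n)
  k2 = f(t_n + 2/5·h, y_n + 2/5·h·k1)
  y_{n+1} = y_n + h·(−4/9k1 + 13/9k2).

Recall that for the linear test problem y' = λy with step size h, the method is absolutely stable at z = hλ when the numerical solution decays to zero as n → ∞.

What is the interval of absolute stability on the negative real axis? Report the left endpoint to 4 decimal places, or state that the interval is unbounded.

z∈(-1.7308,0).

With y'=λy (z=hλ):
  k1=λy_n ⇒ h·k1=z·y_n;  k2=λ(1+2/5z)y_n ⇒ h·k2=z(1+2/5z)y_n
  y_{n+1}/y_n = 1 − 4/9z + 13/9z(1+2/5z) = 1 + z + 26/45z²
  ⇒ R(z) = 1 + z + 26/45z².

Solve |R(x)|<1 on ℝ⁻.
x=-0.77: |R|=0.5726
R=1: x+26/45x²=0 ⇒ x=−45/26=-1.7308; min R=1−1/(4·26/45)=0.5673>−1
Confirm numerically:
  x=-1.650: |R|=0.92300 <1
  x=-1.119: |R|=0.60447 <1
  x=-0.986: |R|=0.57571 <1
  x=-0.754: |R|=0.57448 <1
  x=-2.309: |R|=1.77141 >1
  x=-2.016: |R|=1.33224 >1
Stable set (-1.7308, 0).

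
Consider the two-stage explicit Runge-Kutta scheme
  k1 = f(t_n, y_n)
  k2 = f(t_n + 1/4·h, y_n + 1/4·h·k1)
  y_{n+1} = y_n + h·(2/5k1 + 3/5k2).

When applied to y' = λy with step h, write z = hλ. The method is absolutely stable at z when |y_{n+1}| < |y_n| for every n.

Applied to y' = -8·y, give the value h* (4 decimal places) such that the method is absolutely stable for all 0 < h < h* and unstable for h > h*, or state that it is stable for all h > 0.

On y'=λy, z=hλ:
  k1=λy_n ⇒ h·k1=z·y_n;  k2=λ(1+1/4z)y_n ⇒ h·k2=z(1+1/4z)y_n
  y_{n+1}/y_n = 1 + 2/5z + 3/5z(1+1/4z) = 1 + z + 3/20z²
  so R(z) = 1 + z + 3/20z².

Boundary: |R(x)|=1, x<0.
x=-0.81: |R|=0.2884
R=1: x+3/20x²=0 ⇒ x=−20/3=-6.6667; min R=1−1/(4·3/20)=-0.6667>−1
Confirm numerically:
  x=-5.411: |R|=0.01916 <1
  x=-3.896: |R|=0.61918 <1
  x=-3.841: |R|=0.62801 <1
  x=-3.810: |R|=0.63258 <1
  x=-6.832: |R|=1.16943 >1
  x=-6.721: |R|=1.05478 >1
So |R|<1 on (-6.6667, 0).

(-6.6667,0); λ=-8 ⇒ h* = (20/3)/8 = 0.8333.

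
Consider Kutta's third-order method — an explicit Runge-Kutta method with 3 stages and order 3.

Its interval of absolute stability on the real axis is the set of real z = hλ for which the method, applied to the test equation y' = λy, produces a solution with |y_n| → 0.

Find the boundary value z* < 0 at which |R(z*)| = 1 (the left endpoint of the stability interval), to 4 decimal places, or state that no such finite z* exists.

With y'=λy (z=hλ):
  order 3, 3-stage ⇒ R(z)=1+z+z^2/2+z^3/6
  (e.g. R(-0.95)=0.35835, |R|=0.35835)

Boundary: |R(x)|=1, x<0.
x=-0.95: |R|=0.3584
|R(-2.1)|=0.4385 |R(-1.96)|=0.2941 |R(-0.94)|=0.3634
Bisect:
  x_lo=-3.0004 |R|=2.0010  x_hi=-0.1371 |R|=0.8719
  mid=-1.56875 |R|=0.01830 →hi
  mid=-2.28457 |R|=0.66224 →hi
  mid=-2.64249 |R|=1.22641 →lo
  mid=-2.46353 |R|=0.92089 →hi
  mid=-2.55301 |R|=1.06744 →lo
  mid=-2.50827 |R|=0.99265 →hi
  mid=-2.53064 |R|=1.02966 →lo
  mid=-2.51945 |R|=1.01106 →lo
  mid=-2.51386 |R|=1.00183 →lo
  mid=-2.51106 |R|=0.99724 →hi
  ...
  [-2.51281,-2.51264] ⇒ x*=-2.5127
So |R|<1 on (-2.5127, 0).

left endpoint -2.5127.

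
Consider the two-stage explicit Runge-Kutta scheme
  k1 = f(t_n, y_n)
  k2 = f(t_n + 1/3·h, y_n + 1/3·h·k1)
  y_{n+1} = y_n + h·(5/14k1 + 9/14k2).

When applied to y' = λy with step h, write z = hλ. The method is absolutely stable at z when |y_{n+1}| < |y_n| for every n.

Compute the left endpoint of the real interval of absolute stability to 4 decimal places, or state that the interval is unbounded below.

left endpoint -4.6667.

Test eqn y'=λy, z=hλ:
  k1=λy_n ⇒ h·k1=z·y_n;  k2=λ(1+1/3z)y_n ⇒ h·k2=z(1+1/3z)y_n
  y_{n+1}/y_n = 1 + 5/14z + 9/14z(1+1/3z) = 1 + z + 3/14z²
  R(z) = 1 + z + 3/14z².

Solve |R(x)|<1 on ℝ⁻.
x=-1.19: |R|=0.1134
R=1: x+3/14x²=0 ⇒ x=−14/3=-4.6667; min R=1−1/(4·3/14)=-0.1667>−1
Confirm numerically:
  x=-4.577: |R|=0.91206 <1
  x=-2.789: |R|=0.12217 <1
  x=-2.344: |R|=0.16664 <1
  x=-5.150: |R|=1.53339 >1
  x=-4.891: |R|=1.23512 >1
So |R|<1 on (-4.6667, 0).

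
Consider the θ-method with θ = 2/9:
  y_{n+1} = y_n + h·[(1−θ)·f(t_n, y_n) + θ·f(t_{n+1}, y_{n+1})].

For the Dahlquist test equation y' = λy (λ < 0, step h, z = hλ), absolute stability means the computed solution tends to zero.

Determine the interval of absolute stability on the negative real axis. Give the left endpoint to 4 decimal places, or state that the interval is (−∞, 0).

Set f=λy, z=hλ:
  y_{n+1} = y_n + z·[7/9·y_n + 2/9·y_{n+1}] ⇒ (1 − 2/9z)y_{n+1} = (1 + 7/9z)y_n
  Hence R(z) = (1 + 7/9z)/(1 − 2/9z).

Solve |R(x)|<1 on ℝ⁻.
x=-1.57: |R|=0.1639
R=−1: 1+7/9x = −1+2/9x ⇒ -5/9x=2 ⇒ x=2/(-5/9)=-3.6000
Confirm numerically:
  x=-3.097: |R|=0.83447 <1
  x=-2.620: |R|=0.65590 <1
  x=-2.600: |R|=0.64789 <1
  x=-1.991: |R|=0.38030 <1
  x=-3.960: |R|=1.10638 >1
  x=-3.716: |R|=1.03530 >1
So |R|<1 on (-3.6000, 0).

(-3.6000, 0).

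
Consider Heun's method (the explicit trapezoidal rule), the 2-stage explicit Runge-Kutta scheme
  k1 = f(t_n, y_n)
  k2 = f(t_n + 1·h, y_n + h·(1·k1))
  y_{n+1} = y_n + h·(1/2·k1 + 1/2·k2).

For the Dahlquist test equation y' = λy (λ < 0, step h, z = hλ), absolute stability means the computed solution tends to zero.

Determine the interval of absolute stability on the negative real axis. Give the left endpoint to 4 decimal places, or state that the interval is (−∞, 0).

z∈(-2.0000,0).

Set f=λy, z=hλ:
  order 2, 2-stage ⇒ R(z)=1+z+z^2/2
  (e.g. R(-1.71)=0.75205, |R|=0.75205)

Find x<0 with |R(x)|<1.
x=-1.71: |R|=0.7520
|R(-2.1)|=1.1050 |R(-1.93)|=0.9325 |R(-0.8)|=0.5200
Bisect:
  x_lo=-2.7072 |R|=1.9573  x_hi=-0.1041 |R|=0.9013
  mid=-1.40564 |R|=0.58227 →hi
  mid=-2.05642 |R|=1.05801 →lo
  mid=-1.73103 |R|=0.76720 →hi
  mid=-1.89372 |R|=0.89937 →hi
  mid=-1.97507 |R|=0.97538 →hi
  mid=-2.01574 |R|=1.01587 →lo
  mid=-1.99541 |R|=0.99542 →hi
  ...
  [-2.00002,-1.99986] ⇒ x*=-2.0000
Interval (-2.0000, 0).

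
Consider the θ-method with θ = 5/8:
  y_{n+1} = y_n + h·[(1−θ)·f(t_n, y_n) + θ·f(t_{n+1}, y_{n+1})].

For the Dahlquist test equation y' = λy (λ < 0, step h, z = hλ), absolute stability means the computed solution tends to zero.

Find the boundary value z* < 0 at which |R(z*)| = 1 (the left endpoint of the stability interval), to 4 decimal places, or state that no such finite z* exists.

interval (−∞, 0).

On y'=λy, z=hλ:
  y_{n+1} = y_n + z·[3/8·y_n + 5/8·y_{n+1}] ⇒ (1 − 5/8z)y_{n+1} = (1 + 3/8z)y_n
  Hence R(z) = (1 + 3/8z)/(1 − 5/8z).

Need |R(x)|<1, x<0.
x=-0.91: |R|=0.4199
x=-2: |R|=0.1111
x=-10: |R|=0.3793
x=-100: |R|=0.5748
θ=5/8≥1/2 ⇒ |1+3/8x|<|1−5/8x| ∀x<0 ⇒ unbounded interval.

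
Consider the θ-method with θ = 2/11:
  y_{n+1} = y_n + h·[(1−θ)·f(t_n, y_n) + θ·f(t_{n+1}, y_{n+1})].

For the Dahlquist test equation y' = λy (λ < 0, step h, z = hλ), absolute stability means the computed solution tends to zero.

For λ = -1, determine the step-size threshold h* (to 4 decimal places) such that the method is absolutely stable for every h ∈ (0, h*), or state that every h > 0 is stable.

On y'=λy, z=hλ:
  y_{n+1} = y_n + z·[9/11·y_n + 2/11·y_{n+1}] ⇒ (1 − 2/11z)y_{n+1} = (1 + 9/11z)y_n
  so R(z) = (1 + 9/11z)/(1 − 2/11z).

Boundary: |R(x)|=1, x<0.
x=-1.02: |R|=0.1396
R=−1: 1+9/11x = −1+2/11x ⇒ -7/11x=2 ⇒ x=2/(-7/11)=-3.1429
Confirm numerically:
  x=-3.119: |R|=0.99031 <1
  x=-3.117: |R|=0.98950 <1
  x=-2.233: |R|=0.58819 <1
  x=-1.317: |R|=0.06256 <1
  x=-3.482: |R|=1.13215 >1
  x=-3.326: |R|=1.07263 >1
  x=-3.284: |R|=1.05624 >1
Interval (-3.1429, 0).

(-3.1429,0); λ=-1 ⇒ h* = (22/7)/1 = 3.1429.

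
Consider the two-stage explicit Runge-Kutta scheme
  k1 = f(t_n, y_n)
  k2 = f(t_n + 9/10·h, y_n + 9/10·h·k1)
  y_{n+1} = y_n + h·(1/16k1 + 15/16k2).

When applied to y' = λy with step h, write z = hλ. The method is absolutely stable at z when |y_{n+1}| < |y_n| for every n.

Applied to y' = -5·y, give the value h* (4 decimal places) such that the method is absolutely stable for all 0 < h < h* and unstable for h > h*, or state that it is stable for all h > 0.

On y'=λy, z=hλ:
  k1=λy_n ⇒ h·k1=z·y_n;  k2=λ(1+9/10z)y_n ⇒ h·k2=z(1+9/10z)y_n
  y_{n+1}/y_n = 1 + 1/16z + 15/16z(1+9/10z) = 1 + z + 27/32z²
  Hence R(z) = 1 + z + 27/32z².

Solve |R(x)|<1 on ℝ⁻.
x=-1.4: |R|=1.2537
R=1: x+27/32x²=0 ⇒ x=−32/27=-1.1852; min R=1−1/(4·27/32)=0.7037>−1
Confirm numerically:
  x=-0.979: |R|=0.82968 <1
  x=-0.915: |R|=0.79141 <1
  x=-0.684: |R|=0.71075 <1
  x=-0.628: |R|=0.70476 <1
  x=-1.378: |R|=1.22418 >1
  x=-1.304: |R|=1.13073 >1
Interval (-1.1852, 0).

(-1.1852,0); λ=-5 ⇒ h* = (32/27)/5 = 0.2370.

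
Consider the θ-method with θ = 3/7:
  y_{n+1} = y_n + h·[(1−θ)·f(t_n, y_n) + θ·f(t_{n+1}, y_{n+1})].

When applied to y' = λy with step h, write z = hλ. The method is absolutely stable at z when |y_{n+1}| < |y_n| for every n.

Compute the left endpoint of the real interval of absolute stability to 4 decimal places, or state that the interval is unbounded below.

Set f=λy, z=hλ:
  y_{n+1} = y_n + z·[4/7·y_n + 3/7·y_{n+1}] ⇒ (1 − 3/7z)y_{n+1} = (1 + 4/7z)y_n
  ⇒ R(z) = (1 + 4/7z)/(1 − 3/7z).

Solve |R(x)|<1 on ℝ⁻.
x=-0.74: |R|=0.4382
R=−1: 1+4/7x = −1+3/7x ⇒ -1/7x=2 ⇒ x=2/(-1/7)=-14.0000
Confirm numerically:
  x=-11.243: |R|=0.93231 <1
  x=-10.971: |R|=0.92411 <1
  x=-8.173: |R|=0.81513 <1
  x=-14.423: |R|=1.00841 >1
  x=-14.355: |R|=1.00709 >1
So |R|<1 on (-14.0000, 0).

z* = -14.0000.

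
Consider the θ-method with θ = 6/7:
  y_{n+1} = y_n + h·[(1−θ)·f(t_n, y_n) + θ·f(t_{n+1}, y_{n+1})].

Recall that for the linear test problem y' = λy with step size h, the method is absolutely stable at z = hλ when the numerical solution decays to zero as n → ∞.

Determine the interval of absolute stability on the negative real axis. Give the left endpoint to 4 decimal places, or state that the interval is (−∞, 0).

(−∞, 0) — no finite endpoint.

Set f=λy, z=hλ:
  y_{n+1} = y_n + z·[1/7·y_n + 6/7·y_{n+1}] ⇒ (1 − 6/7z)y_{n+1} = (1 + 1/7z)y_n
  so R(z) = (1 + 1/7z)/(1 − 6/7z).

Find x<0 with |R(x)|<1.
x=-1.53: |R|=0.3381
x=-2: |R|=0.2632
x=-10: |R|=0.0448
x=-100: |R|=0.1532
θ=6/7≥1/2 ⇒ |1+1/7x|<|1−6/7x| ∀x<0 ⇒ interval (−∞,0).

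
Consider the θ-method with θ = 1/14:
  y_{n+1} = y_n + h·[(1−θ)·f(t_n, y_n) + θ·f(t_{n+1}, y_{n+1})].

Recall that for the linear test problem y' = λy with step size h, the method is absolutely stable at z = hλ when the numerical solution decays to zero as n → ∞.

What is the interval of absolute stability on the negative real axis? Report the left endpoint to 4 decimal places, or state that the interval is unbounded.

z∈(-2.3333,0).

With y'=λy (z=hλ):
  y_{n+1} = y_n + z·[13/14·y_n + 1/14·y_{n+1}] ⇒ (1 − 1/14z)y_{n+1} = (1 + 13/14z)y_n
  R(z) = (1 + 13/14z)/(1 − 1/14z).

Find x<0 with |R(x)|<1.
x=-0.48: |R|=0.5359
R=−1: 1+13/14x = −1+1/14x ⇒ -6/7x=2 ⇒ x=2/(-6/7)=-2.3333
Confirm numerically:
  x=-2.113: |R|=0.83591 <1
  x=-0.967: |R|=0.09548 <1
  x=-0.949: |R|=0.11124 <1
  x=-2.891: |R|=1.39619 >1
  x=-2.773: |R|=1.31455 >1
So |R|<1 on (-2.3333, 0).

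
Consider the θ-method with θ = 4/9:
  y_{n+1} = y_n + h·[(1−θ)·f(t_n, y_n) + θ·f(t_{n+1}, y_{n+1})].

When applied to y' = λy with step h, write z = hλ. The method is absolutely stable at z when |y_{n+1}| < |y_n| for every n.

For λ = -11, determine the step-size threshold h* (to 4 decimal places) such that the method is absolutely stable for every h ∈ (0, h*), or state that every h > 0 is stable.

Set f=λy, z=hλ:
  y_{n+1} = y_n + z·[5/9·y_n + 4/9·y_{n+1}] ⇒ (1 − 4/9z)y_{n+1} = (1 + 5/9z)y_n
  Hence R(z) = (1 + 5/9z)/(1 − 4/9z).

Need |R(x)|<1, x<0.
x=-1.02: |R|=0.2982
R=−1: 1+5/9x = −1+4/9x ⇒ -1/9x=2 ⇒ x=2/(-1/9)=-18.0000
Confirm numerically:
  x=-14.205: |R|=0.94234 <1
  x=-12.531: |R|=0.90750 <1
  x=-9.790: |R|=0.82953 <1
  x=-18.243: |R|=1.00296 >1
  x=-18.153: |R|=1.00187 >1
  x=-18.125: |R|=1.00153 >1
Stable set (-18.0000, 0).

(-18.0000,0); λ=-11 ⇒ h* = (18)/11 = 1.6364.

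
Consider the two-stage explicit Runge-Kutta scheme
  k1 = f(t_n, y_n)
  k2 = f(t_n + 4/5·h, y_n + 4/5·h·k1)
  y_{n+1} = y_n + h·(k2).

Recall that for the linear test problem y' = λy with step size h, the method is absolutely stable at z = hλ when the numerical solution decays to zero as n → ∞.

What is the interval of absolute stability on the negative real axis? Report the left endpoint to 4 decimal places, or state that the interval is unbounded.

(-1.2500, 0).

On y'=λy, z=hλ:
  k1=λy_n ⇒ h·k1=z·y_n;  k2=λ(1+4/5z)y_n ⇒ h·k2=z(1+4/5z)y_n
  y_{n+1}/y_n = 1 + z(1+4/5z) = 1 + z + 4/5z²
  ⇒ R(z) = 1 + z + 4/5z².

Boundary: |R(x)|=1, x<0.
x=-1.06: |R|=0.8389
R=1: x+4/5x²=0 ⇒ x=−5/4=-1.2500; min R=1−1/(4·4/5)=0.6875>−1
Confirm numerically:
  x=-1.160: |R|=0.91648 <1
  x=-1.116: |R|=0.88036 <1
  x=-0.864: |R|=0.73320 <1
  x=-0.632: |R|=0.68754 <1
  x=-1.501: |R|=1.30140 >1
  x=-1.361: |R|=1.12086 >1
So |R|<1 on (-1.2500, 0).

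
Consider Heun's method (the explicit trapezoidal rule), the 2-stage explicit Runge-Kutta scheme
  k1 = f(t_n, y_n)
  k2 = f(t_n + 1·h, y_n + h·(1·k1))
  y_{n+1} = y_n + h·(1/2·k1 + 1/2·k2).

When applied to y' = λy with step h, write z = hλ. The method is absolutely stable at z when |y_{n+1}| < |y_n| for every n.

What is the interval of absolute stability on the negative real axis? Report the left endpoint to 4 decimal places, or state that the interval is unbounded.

On y'=λy, z=hλ:
  order 2, 2-stage ⇒ R(z)=1+z+z^2/2
  (e.g. R(-1)=0.50000, |R|=0.50000)

Need |R(x)|<1, x<0.
x=-1: |R|=0.5000
|R(-2.14)|=1.1498 |R(-1.33)|=0.5544 |R(-0.82)|=0.5162
Bisect:
  x_lo=-2.7204 |R|=1.9799  x_hi=-0.3707 |R|=0.6980
  mid=-1.54556 |R|=0.64882 →hi
  mid=-2.13299 |R|=1.14183 →lo
  mid=-1.83928 |R|=0.85219 →hi
  mid=-1.98613 |R|=0.98623 →hi
  mid=-2.05956 |R|=1.06133 →lo
  mid=-2.02285 |R|=1.02311 →lo
  mid=-2.00449 |R|=1.00450 →lo
  mid=-1.99531 |R|=0.99532 →hi
  mid=-1.99990 |R|=0.99990 →hi
  ...
  [-2.00004,-1.99990] ⇒ x*=-2.0000
So |R|<1 on (-2.0000, 0).

z∈(-2.0000,0).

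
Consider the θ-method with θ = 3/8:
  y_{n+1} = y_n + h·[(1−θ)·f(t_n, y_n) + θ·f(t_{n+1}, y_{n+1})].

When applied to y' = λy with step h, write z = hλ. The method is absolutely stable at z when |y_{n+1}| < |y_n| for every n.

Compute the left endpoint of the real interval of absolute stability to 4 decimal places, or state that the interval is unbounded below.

With y'=λy (z=hλ):
  y_{n+1} = y_n + z·[5/8·y_n + 3/8·y_{n+1}] ⇒ (1 − 3/8z)y_{n+1} = (1 + 5/8z)y_n
  R(z) = (1 + 5/8z)/(1 − 3/8z).

Need |R(x)|<1, x<0.
x=-1.03: |R|=0.2570
R=−1: 1+5/8x = −1+3/8x ⇒ -1/4x=2 ⇒ x=2/(-1/4)=-8.0000
Confirm numerically:
  x=-7.682: |R|=0.97951 <1
  x=-6.359: |R|=0.87879 <1
  x=-5.748: |R|=0.82158 <1
  x=-3.984: |R|=0.59743 <1
  x=-8.323: |R|=1.01959 >1
  x=-8.141: |R|=1.00870 >1
So |R|<1 on (-8.0000, 0).

z* = -8.0000.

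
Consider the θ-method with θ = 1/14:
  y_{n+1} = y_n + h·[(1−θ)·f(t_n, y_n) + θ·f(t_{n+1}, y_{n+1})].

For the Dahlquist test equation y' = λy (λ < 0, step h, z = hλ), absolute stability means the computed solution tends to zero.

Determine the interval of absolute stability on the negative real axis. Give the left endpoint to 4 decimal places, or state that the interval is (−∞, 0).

(-2.3333, 0).

With y'=λy (z=hλ):
  y_{n+1} = y_n + z·[13/14·y_n + 1/14·y_{n+1}] ⇒ (1 − 1/14z)y_{n+1} = (1 + 13/14z)y_n
  so R(z) = (1 + 13/14z)/(1 − 1/14z).

Boundary: |R(x)|=1, x<0.
x=-1.35: |R|=0.2313
R=−1: 1+13/14x = −1+1/14x ⇒ -6/7x=2 ⇒ x=2/(-6/7)=-2.3333
Confirm numerically:
  x=-2.114: |R|=0.83666 <1
  x=-1.408: |R|=0.27934 <1
  x=-1.392: |R|=0.26611 <1
  x=-2.895: |R|=1.39893 >1
  x=-2.761: |R|=1.30619 >1
So |R|<1 on (-2.3333, 0).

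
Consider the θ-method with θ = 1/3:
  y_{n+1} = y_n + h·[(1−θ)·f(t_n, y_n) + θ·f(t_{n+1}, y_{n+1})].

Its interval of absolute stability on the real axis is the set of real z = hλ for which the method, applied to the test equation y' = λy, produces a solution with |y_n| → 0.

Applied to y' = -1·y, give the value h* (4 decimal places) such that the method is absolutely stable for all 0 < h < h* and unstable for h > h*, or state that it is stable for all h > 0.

With y'=λy (z=hλ):
  y_{n+1} = y_n + z·[2/3·y_n + 1/3·y_{n+1}] ⇒ (1 − 1/3z)y_{n+1} = (1 + 2/3z)y_n
  R(z) = (1 + 2/3z)/(1 − 1/3z).

Boundary: |R(x)|=1, x<0.
x=-0.66: |R|=0.4590
R=−1: 1+2/3x = −1+1/3x ⇒ -1/3x=2 ⇒ x=2/(-1/3)=-6.0000
Confirm numerically:
  x=-4.578: |R|=0.81235 <1
  x=-3.706: |R|=0.65792 <1
  x=-3.158: |R|=0.53849 <1
  x=-6.564: |R|=1.05897 >1
  x=-6.114: |R|=1.01251 >1
Stable set (-6.0000, 0).

(-6.0000,0); λ=-1 ⇒ h* = (6)/1 = 6.0000.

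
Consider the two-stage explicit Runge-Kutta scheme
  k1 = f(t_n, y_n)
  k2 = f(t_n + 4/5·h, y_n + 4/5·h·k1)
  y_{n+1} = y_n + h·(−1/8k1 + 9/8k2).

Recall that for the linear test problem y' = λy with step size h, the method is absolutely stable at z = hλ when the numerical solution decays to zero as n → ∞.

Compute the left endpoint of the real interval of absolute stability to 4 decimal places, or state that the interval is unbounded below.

z* = -1.1111.

Set f=λy, z=hλ:
  k1=λy_n ⇒ h·k1=z·y_n;  k2=λ(1+4/5z)y_n ⇒ h·k2=z(1+4/5z)y_n
  y_{n+1}/y_n = 1 − 1/8z + 9/8z(1+4/5z) = 1 + z + 9/10z²
  ⇒ R(z) = 1 + z + 9/10z².

Solve |R(x)|<1 on ℝ⁻.
x=-1.71: |R|=1.9217
R=1: x+9/10x²=0 ⇒ x=−10/9=-1.1111; min R=1−1/(4·9/10)=0.7222>−1
Confirm numerically:
  x=-1.051: |R|=0.94314 <1
  x=-0.750: |R|=0.75625 <1
  x=-0.718: |R|=0.74597 <1
  x=-0.486: |R|=0.72658 <1
  x=-1.535: |R|=1.58560 >1
  x=-1.426: |R|=1.40413 >1
  x=-1.363: |R|=1.30899 >1
So |R|<1 on (-1.1111, 0).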